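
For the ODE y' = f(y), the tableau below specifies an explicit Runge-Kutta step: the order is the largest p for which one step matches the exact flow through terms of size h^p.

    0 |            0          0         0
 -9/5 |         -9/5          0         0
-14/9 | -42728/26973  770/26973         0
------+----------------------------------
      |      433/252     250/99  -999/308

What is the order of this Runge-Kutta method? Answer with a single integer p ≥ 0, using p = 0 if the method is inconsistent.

3

b = (433/252, 250/99, -999/308)
c = (0, -9/5, -14/9)
Ac = (0, 0, -154/2997)
Σ b_i: 433/252·1 + 250/99·1 + (-999/308)·1 = 1 ✓
b·c: 250/99·(-9/5) + (-999/308)·(-14/9) = 1/2 ✓
b·c²: 250/99·81/25 + (-999/308)·196/81 = 1/3 ✓
b·Ac: (-999/308)·(-154/2997) = 1/6 ✓; 3 stages ⇒ order 3.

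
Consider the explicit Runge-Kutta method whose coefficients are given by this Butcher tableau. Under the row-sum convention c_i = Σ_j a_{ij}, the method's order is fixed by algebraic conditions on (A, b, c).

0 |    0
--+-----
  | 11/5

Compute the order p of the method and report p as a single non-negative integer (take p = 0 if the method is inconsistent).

b = (11/5)
c = (0)
Σ b_i: 11/5·1 = 11/5 ≠ 1 ⇒ order 0.

0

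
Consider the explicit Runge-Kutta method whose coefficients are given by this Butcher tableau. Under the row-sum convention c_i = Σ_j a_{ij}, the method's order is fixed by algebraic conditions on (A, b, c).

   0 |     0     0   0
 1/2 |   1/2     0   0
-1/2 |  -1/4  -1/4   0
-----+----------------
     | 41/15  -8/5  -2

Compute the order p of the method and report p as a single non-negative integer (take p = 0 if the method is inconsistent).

b = (41/15, -8/5, -2)
c = (0, 1/2, -1/2)
Ac = (0, 0, -1/8)
Σ b_i: 41/15·1 + (-8/5)·1 + (-2)·1 = -13/15 ≠ 1 ⇒ order 0.

0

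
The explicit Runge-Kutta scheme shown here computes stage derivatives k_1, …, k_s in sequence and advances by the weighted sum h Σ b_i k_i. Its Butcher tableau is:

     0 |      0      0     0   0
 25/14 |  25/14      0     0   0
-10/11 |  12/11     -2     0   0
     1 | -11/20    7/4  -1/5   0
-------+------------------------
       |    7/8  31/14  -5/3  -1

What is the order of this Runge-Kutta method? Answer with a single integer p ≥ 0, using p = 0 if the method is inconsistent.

0

b = (7/8, 31/14, -5/3, -1)
c = (0, 25/14, -10/11, 1)
Ac = (0, 0, -25/7, 291/88)
Σ b_i: 7/8·1 + 31/14·1 + (-5/3)·1 + (-1)·1 = 71/168 ≠ 1 ⇒ order 0.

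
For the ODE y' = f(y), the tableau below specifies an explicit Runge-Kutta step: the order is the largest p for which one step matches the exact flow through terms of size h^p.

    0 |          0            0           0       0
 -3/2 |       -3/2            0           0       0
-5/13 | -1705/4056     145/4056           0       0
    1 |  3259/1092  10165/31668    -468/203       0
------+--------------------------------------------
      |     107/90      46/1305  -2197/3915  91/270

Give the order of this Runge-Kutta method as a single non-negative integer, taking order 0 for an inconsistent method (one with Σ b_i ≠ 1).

b = (107/90, 46/1305, -2197/3915, 91/270)
c = (0, -3/2, -5/13, 1)
Ac = (0, 0, -145/2704, 295/728)
Σ b_i: 107/90·1 + 46/1305·1 + (-2197/3915)·1 + 91/270·1 = 1 ✓
b·c: 46/1305·(-3/2) + (-2197/3915)·(-5/13) + 91/270·1 = 1/2 ✓
b·c²: 46/1305·9/4 + (-2197/3915)·25/169 + 91/270·1 = 1/3 ✓
b·Ac: (-2197/3915)·(-145/2704) + 91/270·295/728 = 1/6 ✓
b·c³: 46/1305·(-27/8) + (-2197/3915)·(-125/2197) + 91/270·1 = 1/4 ✓
b·(c∘Ac): (-2197/3915)·725/35152 + 91/270·295/728 = 1/8 ✓
b·Ac²: (-2197/3915)·435/5408 + 91/270·555/1456 = 1/12 ✓
b·A²c: 91/270·45/364 = 1/24 ✓; 4 stages ⇒ order 4.

4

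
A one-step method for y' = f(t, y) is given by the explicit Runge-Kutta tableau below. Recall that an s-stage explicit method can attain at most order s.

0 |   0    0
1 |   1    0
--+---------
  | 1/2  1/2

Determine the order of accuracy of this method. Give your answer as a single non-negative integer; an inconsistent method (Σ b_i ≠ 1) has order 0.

b = (1/2, 1/2)
c = (0, 1)
Σ b_i: 1/2·1 + 1/2·1 = 1 ✓
b·c: 1/2·1 = 1/2 ✓; 2 stages ⇒ order 2.

2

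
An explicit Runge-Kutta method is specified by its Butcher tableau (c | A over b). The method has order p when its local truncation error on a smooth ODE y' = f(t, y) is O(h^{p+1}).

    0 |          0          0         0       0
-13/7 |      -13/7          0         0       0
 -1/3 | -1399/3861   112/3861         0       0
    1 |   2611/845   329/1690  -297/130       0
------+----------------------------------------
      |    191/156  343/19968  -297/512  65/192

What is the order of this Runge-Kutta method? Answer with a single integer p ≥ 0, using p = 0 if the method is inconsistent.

b = (191/156, 343/19968, -297/512, 65/192)
c = (0, -13/7, -1/3, 1)
Ac = (0, 0, -16/297, 2/5)
Σ b_i: 191/156·1 + 343/19968·1 + (-297/512)·1 + 65/192·1 = 1 ✓
b·c: 343/19968·(-13/7) + (-297/512)·(-1/3) + 65/192·1 = 1/2 ✓
b·c²: 343/19968·169/49 + (-297/512)·1/9 + 65/192·1 = 1/3 ✓
b·Ac: (-297/512)·(-16/297) + 65/192·2/5 = 1/6 ✓
b·c³: 343/19968·(-2197/343) + (-297/512)·(-1/27) + 65/192·1 = 1/4 ✓
b·(c∘Ac): (-297/512)·16/891 + 65/192·2/5 = 1/8 ✓
b·Ac²: (-297/512)·208/2079 + 65/192·38/91 = 1/12 ✓
b·A²c: 65/192·8/65 = 1/24 ✓; 4 stages ⇒ order 4.

4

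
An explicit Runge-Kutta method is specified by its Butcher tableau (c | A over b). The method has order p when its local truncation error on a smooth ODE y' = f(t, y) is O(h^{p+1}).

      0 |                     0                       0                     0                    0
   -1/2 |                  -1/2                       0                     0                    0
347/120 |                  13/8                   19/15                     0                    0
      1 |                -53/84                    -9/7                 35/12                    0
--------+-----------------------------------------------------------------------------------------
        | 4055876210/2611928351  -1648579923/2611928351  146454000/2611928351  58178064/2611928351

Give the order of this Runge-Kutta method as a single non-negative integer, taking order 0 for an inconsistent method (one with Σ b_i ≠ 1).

3

b = (4055876210/2611928351, -1648579923/2611928351, 146454000/2611928351, 58178064/2611928351)
c = (0, -1/2, 347/120, 1)
Ac = (0, 0, -19/30, 18299/2016)
Σ b_i: 4055876210/2611928351·1 + (-1648579923/2611928351)·1 + 146454000/2611928351·1 + 58178064/2611928351·1 = 1 ✓
b·c: (-1648579923/2611928351)·(-1/2) + 146454000/2611928351·347/120 + 58178064/2611928351·1 = 1/2 ✓
b·c²: (-1648579923/2611928351)·1/4 + 146454000/2611928351·120409/14400 + 58178064/2611928351·1 = 1/3 ✓
b·Ac: 146454000/2611928351·(-19/30) + 58178064/2611928351·18299/2016 = 1/6 ✓
b·c³: (-1648579923/2611928351)·(-1/8) + 146454000/2611928351·41781923/1728000 + 58178064/2611928351·1 = 1095959118167/752235365088 ≠ 1/4 ⇒ order 3.
b·(c∘Ac): 146454000/2611928351·(-6593/3600) + 58178064/2611928351·18299/2016 = 519722727/5223856702 ≠ 1/8
b·Ac²: 146454000/2611928351·19/60 + 58178064/2611928351·5822281/241920 = 1041513644869/1880588412720 ≠ 1/12
b·A²c: 58178064/2611928351·(-133/72) = -322403438/7835785053 ≠ 1/24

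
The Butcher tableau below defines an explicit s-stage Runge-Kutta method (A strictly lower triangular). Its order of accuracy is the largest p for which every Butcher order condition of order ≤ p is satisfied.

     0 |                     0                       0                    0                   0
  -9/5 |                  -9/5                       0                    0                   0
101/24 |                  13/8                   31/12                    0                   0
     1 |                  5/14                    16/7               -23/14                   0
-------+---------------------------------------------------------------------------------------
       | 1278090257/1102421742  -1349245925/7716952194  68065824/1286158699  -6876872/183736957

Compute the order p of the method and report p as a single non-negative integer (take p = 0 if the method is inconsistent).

3

b = (1278090257/1102421742, -1349245925/7716952194, 68065824/1286158699, -6876872/183736957)
c = (0, -9/5, 101/24, 1)
Ac = (0, 0, -93/20, -18527/1680)
Σ b_i: 1278090257/1102421742·1 + (-1349245925/7716952194)·1 + 68065824/1286158699·1 + (-6876872/183736957)·1 = 1 ✓
b·c: (-1349245925/7716952194)·(-9/5) + 68065824/1286158699·101/24 + (-6876872/183736957)·1 = 1/2 ✓
b·c²: (-1349245925/7716952194)·81/25 + 68065824/1286158699·10201/576 + (-6876872/183736957)·1 = 1/3 ✓
b·Ac: 68065824/1286158699·(-93/20) + (-6876872/183736957)·(-18527/1680) = 1/6 ✓
b·c³: (-1349245925/7716952194)·(-729/125) + 68065824/1286158699·1030301/13824 + (-6876872/183736957)·1 = 651730250981/132290609040 ≠ 1/4 ⇒ order 3.
b·(c∘Ac): 68065824/1286158699·(-3131/160) + (-6876872/183736957)·(-18527/1680) = -3433273837/5512108710 ≠ 1/8
b·Ac²: 68065824/1286158699·837/100 + (-6876872/183736957)·(-4372583/201600) = 165990603109/132290609040 ≠ 1/12
b·A²c: (-6876872/183736957)·2139/280 = -1838703651/6430793495 ≠ 1/24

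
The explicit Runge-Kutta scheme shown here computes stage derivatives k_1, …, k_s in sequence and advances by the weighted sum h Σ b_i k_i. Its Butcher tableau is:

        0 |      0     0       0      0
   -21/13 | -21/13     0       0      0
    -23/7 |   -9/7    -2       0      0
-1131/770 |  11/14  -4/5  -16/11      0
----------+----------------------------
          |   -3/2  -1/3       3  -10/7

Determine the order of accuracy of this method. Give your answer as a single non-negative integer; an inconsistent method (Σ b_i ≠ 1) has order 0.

0

b = (-3/2, -1/3, 3, -10/7)
c = (0, -21/13, -23/7, -1131/770)
Ac = (0, 0, 42/13, 30388/5005)
Σ b_i: (-3/2)·1 + (-1/3)·1 + 3·1 + (-10/7)·1 = -11/42 ≠ 1 ⇒ order 0.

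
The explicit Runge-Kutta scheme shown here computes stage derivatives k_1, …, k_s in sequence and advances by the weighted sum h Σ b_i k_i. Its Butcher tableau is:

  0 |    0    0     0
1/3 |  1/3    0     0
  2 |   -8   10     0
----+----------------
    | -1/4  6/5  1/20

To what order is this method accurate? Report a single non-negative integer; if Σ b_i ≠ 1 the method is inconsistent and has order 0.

3

b = (-1/4, 6/5, 1/20)
c = (0, 1/3, 2)
Ac = (0, 0, 10/3)
Σ b_i: (-1/4)·1 + 6/5·1 + 1/20·1 = 1 ✓
b·c: 6/5·1/3 + 1/20·2 = 1/2 ✓
b·c²: 6/5·1/9 + 1/20·4 = 1/3 ✓
b·Ac: 1/20·10/3 = 1/6 ✓; 3 stages ⇒ order 3.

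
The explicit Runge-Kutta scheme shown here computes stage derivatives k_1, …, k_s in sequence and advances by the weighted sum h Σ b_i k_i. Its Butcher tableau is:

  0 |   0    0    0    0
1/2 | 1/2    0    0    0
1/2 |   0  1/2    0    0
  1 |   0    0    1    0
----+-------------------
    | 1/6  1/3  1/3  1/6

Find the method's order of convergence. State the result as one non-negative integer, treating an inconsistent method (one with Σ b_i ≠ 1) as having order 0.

b = (1/6, 1/3, 1/3, 1/6)
c = (0, 1/2, 1/2, 1)
Ac = (0, 0, 1/4, 1/2)
Σ b_i: 1/6·1 + 1/3·1 + 1/3·1 + 1/6·1 = 1 ✓
b·c: 1/3·1/2 + 1/3·1/2 + 1/6·1 = 1/2 ✓
b·c²: 1/3·1/4 + 1/3·1/4 + 1/6·1 = 1/3 ✓
b·Ac: 1/3·1/4 + 1/6·1/2 = 1/6 ✓
b·c³: 1/3·1/8 + 1/3·1/8 + 1/6·1 = 1/4 ✓
b·(c∘Ac): 1/3·1/8 + 1/6·1/2 = 1/8 ✓
b·Ac²: 1/3·1/8 + 1/6·1/4 = 1/12 ✓
b·A²c: 1/6·1/4 = 1/24 ✓; 4 stages ⇒ order 4.

4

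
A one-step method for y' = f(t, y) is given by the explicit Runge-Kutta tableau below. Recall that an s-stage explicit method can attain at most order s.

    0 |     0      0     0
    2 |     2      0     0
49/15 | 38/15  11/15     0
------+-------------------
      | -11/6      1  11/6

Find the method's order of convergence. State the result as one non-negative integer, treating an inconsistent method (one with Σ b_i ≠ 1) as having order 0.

b = (-11/6, 1, 11/6)
c = (0, 2, 49/15)
Ac = (0, 0, 22/15)
Σ b_i: (-11/6)·1 + 1·1 + 11/6·1 = 1 ✓
b·c: 1·2 + 11/6·49/15 = 719/90 ≠ 1/2 ⇒ order 1.

1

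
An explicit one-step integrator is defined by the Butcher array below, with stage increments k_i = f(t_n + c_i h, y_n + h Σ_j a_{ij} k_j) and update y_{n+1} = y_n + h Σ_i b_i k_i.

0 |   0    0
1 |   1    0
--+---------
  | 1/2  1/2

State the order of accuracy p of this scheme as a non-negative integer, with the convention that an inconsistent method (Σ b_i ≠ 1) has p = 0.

b = (1/2, 1/2)
c = (0, 1)
Σ b_i: 1/2·1 + 1/2·1 = 1 ✓
b·c: 1/2·1 = 1/2 ✓; 2 stages ⇒ order 2.

2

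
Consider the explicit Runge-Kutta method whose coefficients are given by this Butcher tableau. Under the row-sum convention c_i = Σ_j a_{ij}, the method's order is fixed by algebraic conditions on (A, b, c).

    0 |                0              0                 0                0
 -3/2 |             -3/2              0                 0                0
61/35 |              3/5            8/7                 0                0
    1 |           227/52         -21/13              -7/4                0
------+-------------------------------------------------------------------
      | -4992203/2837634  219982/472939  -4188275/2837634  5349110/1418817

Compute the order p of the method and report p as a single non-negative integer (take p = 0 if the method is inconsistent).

3

b = (-4992203/2837634, 219982/472939, -4188275/2837634, 5349110/1418817)
c = (0, -3/2, 61/35, 1)
Ac = (0, 0, -12/7, -163/260)
Σ b_i: (-4992203/2837634)·1 + 219982/472939·1 + (-4188275/2837634)·1 + 5349110/1418817·1 = 1 ✓
b·c: 219982/472939·(-3/2) + (-4188275/2837634)·61/35 + 5349110/1418817·1 = 1/2 ✓
b·c²: 219982/472939·9/4 + (-4188275/2837634)·3721/1225 + 5349110/1418817·1 = 1/3 ✓
b·Ac: (-4188275/2837634)·(-12/7) + 5349110/1418817·(-163/260) = 1/6 ✓
b·c³: 219982/472939·(-27/8) + (-4188275/2837634)·226981/42875 + 5349110/1418817·1 = -371681721/66211460 ≠ 1/4 ⇒ order 3.
b·(c∘Ac): (-4188275/2837634)·(-732/245) + 5349110/1418817·(-163/260) = 5806579/2837634 ≠ 1/8
b·Ac²: (-4188275/2837634)·18/7 + 5349110/1418817·(-20362/2275) = -1864142803/49658595 ≠ 1/12
b·A²c: 5349110/1418817·3 = 5349110/472939 ≠ 1/24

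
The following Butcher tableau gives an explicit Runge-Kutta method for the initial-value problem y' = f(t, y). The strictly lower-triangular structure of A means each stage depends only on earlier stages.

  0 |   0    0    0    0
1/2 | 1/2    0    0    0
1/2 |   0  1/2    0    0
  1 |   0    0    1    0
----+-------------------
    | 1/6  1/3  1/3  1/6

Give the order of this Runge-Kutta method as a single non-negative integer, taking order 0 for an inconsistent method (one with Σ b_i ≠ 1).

4

b = (1/6, 1/3, 1/3, 1/6)
c = (0, 1/2, 1/2, 1)
Ac = (0, 0, 1/4, 1/2)
Σ b_i: 1/6·1 + 1/3·1 + 1/3·1 + 1/6·1 = 1 ✓
b·c: 1/3·1/2 + 1/3·1/2 + 1/6·1 = 1/2 ✓
b·c²: 1/3·1/4 + 1/3·1/4 + 1/6·1 = 1/3 ✓
b·Ac: 1/3·1/4 + 1/6·1/2 = 1/6 ✓
b·c³: 1/3·1/8 + 1/3·1/8 + 1/6·1 = 1/4 ✓
b·(c∘Ac): 1/3·1/8 + 1/6·1/2 = 1/8 ✓
b·Ac²: 1/3·1/8 + 1/6·1/4 = 1/12 ✓
b·A²c: 1/6·1/4 = 1/24 ✓; 4 stages ⇒ order 4.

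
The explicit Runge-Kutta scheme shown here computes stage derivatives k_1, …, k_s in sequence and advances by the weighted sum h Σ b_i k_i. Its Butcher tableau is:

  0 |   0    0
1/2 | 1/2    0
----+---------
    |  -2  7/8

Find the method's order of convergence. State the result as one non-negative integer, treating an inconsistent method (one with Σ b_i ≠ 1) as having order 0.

0

b = (-2, 7/8)
c = (0, 1/2)
Σ b_i: (-2)·1 + 7/8·1 = -9/8 ≠ 1 ⇒ order 0.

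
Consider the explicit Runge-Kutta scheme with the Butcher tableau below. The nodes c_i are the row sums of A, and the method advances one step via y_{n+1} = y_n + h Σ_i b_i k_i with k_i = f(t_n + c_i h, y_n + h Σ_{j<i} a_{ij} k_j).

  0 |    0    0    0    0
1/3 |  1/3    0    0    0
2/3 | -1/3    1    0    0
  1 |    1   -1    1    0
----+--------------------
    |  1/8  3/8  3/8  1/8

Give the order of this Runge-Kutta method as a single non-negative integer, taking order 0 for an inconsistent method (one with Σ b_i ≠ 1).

b = (1/8, 3/8, 3/8, 1/8)
c = (0, 1/3, 2/3, 1)
Ac = (0, 0, 1/3, 1/3)
Σ b_i: 1/8·1 + 3/8·1 + 3/8·1 + 1/8·1 = 1 ✓
b·c: 3/8·1/3 + 3/8·2/3 + 1/8·1 = 1/2 ✓
b·c²: 3/8·1/9 + 3/8·4/9 + 1/8·1 = 1/3 ✓
b·Ac: 3/8·1/3 + 1/8·1/3 = 1/6 ✓
b·c³: 3/8·1/27 + 3/8·8/27 + 1/8·1 = 1/4 ✓
b·(c∘Ac): 3/8·2/9 + 1/8·1/3 = 1/8 ✓
b·Ac²: 3/8·1/9 + 1/8·1/3 = 1/12 ✓
b·A²c: 1/8·1/3 = 1/24 ✓; 4 stages ⇒ order 4.

4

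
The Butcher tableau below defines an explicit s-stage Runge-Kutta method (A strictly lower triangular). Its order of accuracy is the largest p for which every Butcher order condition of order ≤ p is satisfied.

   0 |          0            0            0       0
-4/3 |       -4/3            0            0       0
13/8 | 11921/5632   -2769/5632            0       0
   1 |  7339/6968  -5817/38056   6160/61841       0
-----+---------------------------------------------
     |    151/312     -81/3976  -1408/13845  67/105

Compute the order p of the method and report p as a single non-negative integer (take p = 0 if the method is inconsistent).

4

b = (151/312, -81/3976, -1408/13845, 67/105)
c = (0, -4/3, 13/8, 1)
Ac = (0, 0, 923/1408, 49/134)
Σ b_i: 151/312·1 + (-81/3976)·1 + (-1408/13845)·1 + 67/105·1 = 1 ✓
b·c: (-81/3976)·(-4/3) + (-1408/13845)·13/8 + 67/105·1 = 1/2 ✓
b·c²: (-81/3976)·16/9 + (-1408/13845)·169/64 + 67/105·1 = 1/3 ✓
b·Ac: (-1408/13845)·923/1408 + 67/105·49/134 = 1/6 ✓
b·c³: (-81/3976)·(-64/27) + (-1408/13845)·2197/512 + 67/105·1 = 1/4 ✓
b·(c∘Ac): (-1408/13845)·11999/11264 + 67/105·49/134 = 1/8 ✓
b·Ac²: (-1408/13845)·(-923/1056) + 67/105·(-7/804) = 1/12 ✓
b·A²c: 67/105·35/536 = 1/24 ✓; 4 stages ⇒ order 4.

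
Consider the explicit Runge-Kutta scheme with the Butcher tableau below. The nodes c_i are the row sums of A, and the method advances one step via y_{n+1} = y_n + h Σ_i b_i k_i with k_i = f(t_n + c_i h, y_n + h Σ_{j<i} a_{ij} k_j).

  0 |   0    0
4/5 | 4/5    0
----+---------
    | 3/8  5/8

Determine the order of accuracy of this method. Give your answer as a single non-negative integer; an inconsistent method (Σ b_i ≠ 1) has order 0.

b = (3/8, 5/8)
c = (0, 4/5)
Σ b_i: 3/8·1 + 5/8·1 = 1 ✓
b·c: 5/8·4/5 = 1/2 ✓; 2 stages ⇒ order 2.

2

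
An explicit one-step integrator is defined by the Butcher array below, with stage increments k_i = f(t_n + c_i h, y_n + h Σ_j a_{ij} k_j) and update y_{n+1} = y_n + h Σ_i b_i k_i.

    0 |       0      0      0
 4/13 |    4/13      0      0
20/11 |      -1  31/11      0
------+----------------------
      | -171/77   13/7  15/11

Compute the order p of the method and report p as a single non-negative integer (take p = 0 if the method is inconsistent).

1

b = (-171/77, 13/7, 15/11)
c = (0, 4/13, 20/11)
Ac = (0, 0, 124/143)
Σ b_i: (-171/77)·1 + 13/7·1 + 15/11·1 = 1 ✓
b·c: 13/7·4/13 + 15/11·20/11 = 2584/847 ≠ 1/2 ⇒ order 1.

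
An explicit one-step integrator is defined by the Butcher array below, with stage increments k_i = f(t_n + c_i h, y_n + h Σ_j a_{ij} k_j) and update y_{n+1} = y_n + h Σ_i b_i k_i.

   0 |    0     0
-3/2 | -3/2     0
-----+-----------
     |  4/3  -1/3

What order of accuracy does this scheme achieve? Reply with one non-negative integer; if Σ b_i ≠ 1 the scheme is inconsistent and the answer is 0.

b = (4/3, -1/3)
c = (0, -3/2)
Σ b_i: 4/3·1 + (-1/3)·1 = 1 ✓
b·c: (-1/3)·(-3/2) = 1/2 ✓; 2 stages ⇒ order 2.

2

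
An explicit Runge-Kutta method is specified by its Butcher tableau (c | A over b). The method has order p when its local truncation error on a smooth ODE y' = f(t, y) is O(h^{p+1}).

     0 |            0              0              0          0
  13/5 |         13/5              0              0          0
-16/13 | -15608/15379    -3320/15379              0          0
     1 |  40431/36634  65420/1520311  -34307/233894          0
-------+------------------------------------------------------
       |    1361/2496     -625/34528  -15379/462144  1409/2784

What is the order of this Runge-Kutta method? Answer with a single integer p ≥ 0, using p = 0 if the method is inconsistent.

b = (1361/2496, -625/34528, -15379/462144, 1409/2784)
c = (0, 13/5, -16/13, 1)
Ac = (0, 0, -664/1183, 412/1409)
Σ b_i: 1361/2496·1 + (-625/34528)·1 + (-15379/462144)·1 + 1409/2784·1 = 1 ✓
b·c: (-625/34528)·13/5 + (-15379/462144)·(-16/13) + 1409/2784·1 = 1/2 ✓
b·c²: (-625/34528)·169/25 + (-15379/462144)·256/169 + 1409/2784·1 = 1/3 ✓
b·Ac: (-15379/462144)·(-664/1183) + 1409/2784·412/1409 = 1/6 ✓
b·c³: (-625/34528)·2197/125 + (-15379/462144)·(-4096/2197) + 1409/2784·1 = 1/4 ✓
b·(c∘Ac): (-15379/462144)·10624/15379 + 1409/2784·412/1409 = 1/8 ✓
b·Ac²: (-15379/462144)·(-664/455) + 1409/2784·484/7045 = 1/12 ✓
b·A²c: 1409/2784·116/1409 = 1/24 ✓; 4 stages ⇒ order 4.

4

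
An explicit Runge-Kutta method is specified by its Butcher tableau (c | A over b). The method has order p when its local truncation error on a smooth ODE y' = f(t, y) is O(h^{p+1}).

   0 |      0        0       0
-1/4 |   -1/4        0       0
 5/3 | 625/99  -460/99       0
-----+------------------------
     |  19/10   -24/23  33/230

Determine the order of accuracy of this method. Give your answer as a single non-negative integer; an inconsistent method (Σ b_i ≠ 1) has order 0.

3

b = (19/10, -24/23, 33/230)
c = (0, -1/4, 5/3)
Ac = (0, 0, 115/99)
Σ b_i: 19/10·1 + (-24/23)·1 + 33/230·1 = 1 ✓
b·c: (-24/23)·(-1/4) + 33/230·5/3 = 1/2 ✓
b·c²: (-24/23)·1/16 + 33/230·25/9 = 1/3 ✓
b·Ac: 33/230·115/99 = 1/6 ✓; 3 stages ⇒ order 3.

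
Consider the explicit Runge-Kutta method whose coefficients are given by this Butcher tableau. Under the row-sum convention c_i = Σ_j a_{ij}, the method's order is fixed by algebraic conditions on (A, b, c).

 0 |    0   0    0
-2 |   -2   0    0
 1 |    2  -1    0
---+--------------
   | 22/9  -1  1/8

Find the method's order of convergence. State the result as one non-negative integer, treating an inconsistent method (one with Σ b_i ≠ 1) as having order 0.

b = (22/9, -1, 1/8)
c = (0, -2, 1)
Ac = (0, 0, 2)
Σ b_i: 22/9·1 + (-1)·1 + 1/8·1 = 113/72 ≠ 1 ⇒ order 0.

0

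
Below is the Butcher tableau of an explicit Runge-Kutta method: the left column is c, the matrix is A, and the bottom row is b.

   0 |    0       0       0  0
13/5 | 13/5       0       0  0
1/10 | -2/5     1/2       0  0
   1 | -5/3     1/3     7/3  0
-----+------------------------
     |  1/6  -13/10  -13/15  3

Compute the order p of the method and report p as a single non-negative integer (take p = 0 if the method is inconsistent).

1

b = (1/6, -13/10, -13/15, 3)
c = (0, 13/5, 1/10, 1)
Ac = (0, 0, 13/10, 11/10)
Σ b_i: 1/6·1 + (-13/10)·1 + (-13/15)·1 + 3·1 = 1 ✓
b·c: (-13/10)·13/5 + (-13/15)·1/10 + 3·1 = -7/15 ≠ 1/2 ⇒ order 1.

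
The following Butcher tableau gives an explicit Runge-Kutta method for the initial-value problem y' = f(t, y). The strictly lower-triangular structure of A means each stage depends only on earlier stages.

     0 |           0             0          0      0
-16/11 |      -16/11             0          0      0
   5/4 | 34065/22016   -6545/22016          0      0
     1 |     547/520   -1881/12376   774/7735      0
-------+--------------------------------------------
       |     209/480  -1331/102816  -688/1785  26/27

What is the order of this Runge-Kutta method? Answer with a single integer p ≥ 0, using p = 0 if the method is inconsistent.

4

b = (209/480, -1331/102816, -688/1785, 26/27)
c = (0, -16/11, 5/4, 1)
Ac = (0, 0, 595/1376, 9/26)
Σ b_i: 209/480·1 + (-1331/102816)·1 + (-688/1785)·1 + 26/27·1 = 1 ✓
b·c: (-1331/102816)·(-16/11) + (-688/1785)·5/4 + 26/27·1 = 1/2 ✓
b·c²: (-1331/102816)·256/121 + (-688/1785)·25/16 + 26/27·1 = 1/3 ✓
b·Ac: (-688/1785)·595/1376 + 26/27·9/26 = 1/6 ✓
b·c³: (-1331/102816)·(-4096/1331) + (-688/1785)·125/64 + 26/27·1 = 1/4 ✓
b·(c∘Ac): (-688/1785)·2975/5504 + 26/27·9/26 = 1/8 ✓
b·Ac²: (-688/1785)·(-595/946) + 26/27·(-189/1144) = 1/12 ✓
b·A²c: 26/27·9/208 = 1/24 ✓; 4 stages ⇒ order 4.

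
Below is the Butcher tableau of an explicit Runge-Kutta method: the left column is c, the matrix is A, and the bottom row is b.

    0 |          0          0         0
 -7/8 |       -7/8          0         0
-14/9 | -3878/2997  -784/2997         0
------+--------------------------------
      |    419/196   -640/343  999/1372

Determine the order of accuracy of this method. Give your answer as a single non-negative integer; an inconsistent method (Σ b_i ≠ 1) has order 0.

3

b = (419/196, -640/343, 999/1372)
c = (0, -7/8, -14/9)
Ac = (0, 0, 686/2997)
Σ b_i: 419/196·1 + (-640/343)·1 + 999/1372·1 = 1 ✓
b·c: (-640/343)·(-7/8) + 999/1372·(-14/9) = 1/2 ✓
b·c²: (-640/343)·49/64 + 999/1372·196/81 = 1/3 ✓
b·Ac: 999/1372·686/2997 = 1/6 ✓; 3 stages ⇒ order 3.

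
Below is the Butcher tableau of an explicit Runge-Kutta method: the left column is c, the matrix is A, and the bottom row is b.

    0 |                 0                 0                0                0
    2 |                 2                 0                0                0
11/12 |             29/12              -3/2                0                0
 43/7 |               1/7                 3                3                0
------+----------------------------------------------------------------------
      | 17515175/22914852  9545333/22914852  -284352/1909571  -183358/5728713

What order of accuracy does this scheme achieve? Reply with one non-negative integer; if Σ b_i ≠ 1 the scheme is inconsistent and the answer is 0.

3

b = (17515175/22914852, 9545333/22914852, -284352/1909571, -183358/5728713)
c = (0, 2, 11/12, 43/7)
Ac = (0, 0, -3, 35/4)
Σ b_i: 17515175/22914852·1 + 9545333/22914852·1 + (-284352/1909571)·1 + (-183358/5728713)·1 = 1 ✓
b·c: 9545333/22914852·2 + (-284352/1909571)·11/12 + (-183358/5728713)·43/7 = 1/2 ✓
b·c²: 9545333/22914852·4 + (-284352/1909571)·121/144 + (-183358/5728713)·1849/49 = 1/3 ✓
b·Ac: (-284352/1909571)·(-3) + (-183358/5728713)·35/4 = 1/6 ✓
b·c³: 9545333/22914852·8 + (-284352/1909571)·1331/1728 + (-183358/5728713)·79507/343 = -505440073/120302973 ≠ 1/4 ⇒ order 3.
b·(c∘Ac): (-284352/1909571)·(-11/4) + (-183358/5728713)·215/4 = -15019177/11457426 ≠ 1/8
b·Ac²: (-284352/1909571)·(-6) + (-183358/5728713)·697/48 = 58939801/137489112 ≠ 1/12
b·A²c: (-183358/5728713)·(-9) = 550074/1909571 ≠ 1/24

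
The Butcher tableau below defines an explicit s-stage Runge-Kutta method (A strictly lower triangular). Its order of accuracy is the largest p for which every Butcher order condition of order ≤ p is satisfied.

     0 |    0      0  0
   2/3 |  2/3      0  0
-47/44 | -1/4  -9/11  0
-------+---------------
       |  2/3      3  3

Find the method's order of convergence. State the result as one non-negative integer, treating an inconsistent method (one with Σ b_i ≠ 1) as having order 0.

0

b = (2/3, 3, 3)
c = (0, 2/3, -47/44)
Ac = (0, 0, -6/11)
Σ b_i: 2/3·1 + 3·1 + 3·1 = 20/3 ≠ 1 ⇒ order 0.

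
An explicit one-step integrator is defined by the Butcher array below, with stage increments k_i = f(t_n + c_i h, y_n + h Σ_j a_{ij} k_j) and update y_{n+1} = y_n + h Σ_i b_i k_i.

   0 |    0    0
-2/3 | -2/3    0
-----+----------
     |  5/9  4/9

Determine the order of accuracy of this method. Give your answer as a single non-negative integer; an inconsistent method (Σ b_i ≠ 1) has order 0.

1

b = (5/9, 4/9)
c = (0, -2/3)
Σ b_i: 5/9·1 + 4/9·1 = 1 ✓
b·c: 4/9·(-2/3) = -8/27 ≠ 1/2 ⇒ order 1.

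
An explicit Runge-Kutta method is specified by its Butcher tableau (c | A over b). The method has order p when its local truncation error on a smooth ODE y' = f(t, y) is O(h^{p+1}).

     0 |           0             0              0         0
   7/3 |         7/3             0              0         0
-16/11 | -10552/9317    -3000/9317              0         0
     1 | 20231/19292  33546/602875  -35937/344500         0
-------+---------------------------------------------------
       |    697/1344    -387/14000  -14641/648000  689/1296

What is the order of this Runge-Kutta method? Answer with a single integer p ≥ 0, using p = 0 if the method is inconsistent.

4

b = (697/1344, -387/14000, -14641/648000, 689/1296)
c = (0, 7/3, -16/11, 1)
Ac = (0, 0, -1000/1331, 194/689)
Σ b_i: 697/1344·1 + (-387/14000)·1 + (-14641/648000)·1 + 689/1296·1 = 1 ✓
b·c: (-387/14000)·7/3 + (-14641/648000)·(-16/11) + 689/1296·1 = 1/2 ✓
b·c²: (-387/14000)·49/9 + (-14641/648000)·256/121 + 689/1296·1 = 1/3 ✓
b·Ac: (-14641/648000)·(-1000/1331) + 689/1296·194/689 = 1/6 ✓
b·c³: (-387/14000)·343/27 + (-14641/648000)·(-4096/1331) + 689/1296·1 = 1/4 ✓
b·(c∘Ac): (-14641/648000)·16000/14641 + 689/1296·194/689 = 1/8 ✓
b·Ac²: (-14641/648000)·(-7000/3993) + 689/1296·170/2067 = 1/12 ✓
b·A²c: 689/1296·54/689 = 1/24 ✓; 4 stages ⇒ order 4.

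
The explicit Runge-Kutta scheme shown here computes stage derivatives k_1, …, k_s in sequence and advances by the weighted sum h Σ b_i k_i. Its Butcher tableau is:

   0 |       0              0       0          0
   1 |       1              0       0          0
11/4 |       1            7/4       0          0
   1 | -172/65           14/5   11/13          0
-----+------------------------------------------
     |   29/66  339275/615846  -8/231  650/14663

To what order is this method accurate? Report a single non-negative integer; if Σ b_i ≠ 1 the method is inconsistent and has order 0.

b = (29/66, 339275/615846, -8/231, 650/14663)
c = (0, 1, 11/4, 1)
Ac = (0, 0, 7/4, 1333/260)
Σ b_i: 29/66·1 + 339275/615846·1 + (-8/231)·1 + 650/14663·1 = 1 ✓
b·c: 339275/615846·1 + (-8/231)·11/4 + 650/14663·1 = 1/2 ✓
b·c²: 339275/615846·1 + (-8/231)·121/16 + 650/14663·1 = 1/3 ✓
b·Ac: (-8/231)·7/4 + 650/14663·1333/260 = 1/6 ✓
b·c³: 339275/615846·1 + (-8/231)·1331/64 + 650/14663·1 = -1/8 ≠ 1/4 ⇒ order 3.
b·(c∘Ac): (-8/231)·77/16 + 650/14663·1333/260 = 2/33 ≠ 1/8
b·Ac²: (-8/231)·7/4 + 650/14663·9567/1040 = 11107/31992 ≠ 1/12
b·A²c: 650/14663·77/52 = 175/2666 ≠ 1/24

3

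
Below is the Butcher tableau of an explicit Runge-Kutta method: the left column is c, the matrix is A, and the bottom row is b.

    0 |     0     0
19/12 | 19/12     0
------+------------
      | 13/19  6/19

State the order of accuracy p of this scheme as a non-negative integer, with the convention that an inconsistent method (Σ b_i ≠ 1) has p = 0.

b = (13/19, 6/19)
c = (0, 19/12)
Σ b_i: 13/19·1 + 6/19·1 = 1 ✓
b·c: 6/19·19/12 = 1/2 ✓; 2 stages ⇒ order 2.

2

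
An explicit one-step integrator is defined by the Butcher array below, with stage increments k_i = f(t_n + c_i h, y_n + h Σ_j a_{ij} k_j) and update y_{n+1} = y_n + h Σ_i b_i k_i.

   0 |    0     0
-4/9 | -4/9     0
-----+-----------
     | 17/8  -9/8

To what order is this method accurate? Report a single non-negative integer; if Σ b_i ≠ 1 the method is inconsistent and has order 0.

2

b = (17/8, -9/8)
c = (0, -4/9)
Σ b_i: 17/8·1 + (-9/8)·1 = 1 ✓
b·c: (-9/8)·(-4/9) = 1/2 ✓; 2 stages ⇒ order 2.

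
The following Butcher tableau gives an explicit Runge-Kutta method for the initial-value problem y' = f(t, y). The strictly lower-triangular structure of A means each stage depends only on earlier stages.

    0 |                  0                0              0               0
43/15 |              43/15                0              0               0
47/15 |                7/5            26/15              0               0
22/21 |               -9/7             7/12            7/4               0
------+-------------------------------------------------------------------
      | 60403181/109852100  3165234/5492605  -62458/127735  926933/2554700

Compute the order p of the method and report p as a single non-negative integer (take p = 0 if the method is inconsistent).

b = (60403181/109852100, 3165234/5492605, -62458/127735, 926933/2554700)
c = (0, 43/15, 47/15, 22/21)
Ac = (0, 0, 1118/225, 322/45)
Σ b_i: 60403181/109852100·1 + 3165234/5492605·1 + (-62458/127735)·1 + 926933/2554700·1 = 1 ✓
b·c: 3165234/5492605·43/15 + (-62458/127735)·47/15 + 926933/2554700·22/21 = 1/2 ✓
b·c²: 3165234/5492605·1849/225 + (-62458/127735)·2209/225 + 926933/2554700·484/441 = 1/3 ✓
b·Ac: (-62458/127735)·1118/225 + 926933/2554700·322/45 = 1/6 ✓
b·c³: 3165234/5492605·79507/3375 + (-62458/127735)·103823/3375 + 926933/2554700·10648/9261 = -1055162842/1005913125 ≠ 1/4 ⇒ order 3.
b·(c∘Ac): (-62458/127735)·52546/3375 + 926933/2554700·1012/135 = -703115941/143701875 ≠ 1/8
b·Ac²: (-62458/127735)·48074/3375 + 926933/2554700·14833/675 = 64399023/63867500 ≠ 1/12
b·A²c: 926933/2554700·3913/450 = 3627088829/1149615000 ≠ 1/24

3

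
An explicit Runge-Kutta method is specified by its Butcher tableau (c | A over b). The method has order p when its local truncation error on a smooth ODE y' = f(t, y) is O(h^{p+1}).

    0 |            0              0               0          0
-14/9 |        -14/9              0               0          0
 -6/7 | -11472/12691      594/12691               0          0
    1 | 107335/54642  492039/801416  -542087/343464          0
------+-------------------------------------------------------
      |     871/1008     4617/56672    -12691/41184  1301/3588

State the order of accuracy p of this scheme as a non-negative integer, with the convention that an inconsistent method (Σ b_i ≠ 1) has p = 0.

b = (871/1008, 4617/56672, -12691/41184, 1301/3588)
c = (0, -14/9, -6/7, 1)
Ac = (0, 0, -132/1813, 1035/2602)
Σ b_i: 871/1008·1 + 4617/56672·1 + (-12691/41184)·1 + 1301/3588·1 = 1 ✓
b·c: 4617/56672·(-14/9) + (-12691/41184)·(-6/7) + 1301/3588·1 = 1/2 ✓
b·c²: 4617/56672·196/81 + (-12691/41184)·36/49 + 1301/3588·1 = 1/3 ✓
b·Ac: (-12691/41184)·(-132/1813) + 1301/3588·1035/2602 = 1/6 ✓
b·c³: 4617/56672·(-2744/729) + (-12691/41184)·(-216/343) + 1301/3588·1 = 1/4 ✓
b·(c∘Ac): (-12691/41184)·792/12691 + 1301/3588·1035/2602 = 1/8 ✓
b·Ac²: (-12691/41184)·88/777 + 1301/3588·3818/11709 = 1/12 ✓
b·A²c: 1301/3588·299/2602 = 1/24 ✓; 4 stages ⇒ order 4.

4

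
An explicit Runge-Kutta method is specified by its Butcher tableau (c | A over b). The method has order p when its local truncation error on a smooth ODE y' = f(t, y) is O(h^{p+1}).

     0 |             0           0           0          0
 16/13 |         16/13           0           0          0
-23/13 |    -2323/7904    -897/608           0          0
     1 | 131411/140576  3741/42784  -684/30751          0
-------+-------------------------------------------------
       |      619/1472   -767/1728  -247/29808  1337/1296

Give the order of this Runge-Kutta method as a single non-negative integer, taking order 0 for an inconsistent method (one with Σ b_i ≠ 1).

b = (619/1472, -767/1728, -247/29808, 1337/1296)
c = (0, 16/13, -23/13, 1)
Ac = (0, 0, -69/38, 393/2674)
Σ b_i: 619/1472·1 + (-767/1728)·1 + (-247/29808)·1 + 1337/1296·1 = 1 ✓
b·c: (-767/1728)·16/13 + (-247/29808)·(-23/13) + 1337/1296·1 = 1/2 ✓
b·c²: (-767/1728)·256/169 + (-247/29808)·529/169 + 1337/1296·1 = 1/3 ✓
b·Ac: (-247/29808)·(-69/38) + 1337/1296·393/2674 = 1/6 ✓
b·c³: (-767/1728)·4096/2197 + (-247/29808)·(-12167/2197) + 1337/1296·1 = 1/4 ✓
b·(c∘Ac): (-247/29808)·1587/494 + 1337/1296·393/2674 = 1/8 ✓
b·Ac²: (-247/29808)·(-552/247) + 1337/1296·12/191 = 1/12 ✓
b·A²c: 1337/1296·54/1337 = 1/24 ✓; 4 stages ⇒ order 4.

4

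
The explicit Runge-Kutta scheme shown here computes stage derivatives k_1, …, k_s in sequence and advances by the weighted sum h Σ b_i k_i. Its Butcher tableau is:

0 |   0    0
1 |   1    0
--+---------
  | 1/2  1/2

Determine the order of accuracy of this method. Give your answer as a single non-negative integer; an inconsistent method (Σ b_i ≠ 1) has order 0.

b = (1/2, 1/2)
c = (0, 1)
Σ b_i: 1/2·1 + 1/2·1 = 1 ✓
b·c: 1/2·1 = 1/2 ✓; 2 stages ⇒ order 2.

2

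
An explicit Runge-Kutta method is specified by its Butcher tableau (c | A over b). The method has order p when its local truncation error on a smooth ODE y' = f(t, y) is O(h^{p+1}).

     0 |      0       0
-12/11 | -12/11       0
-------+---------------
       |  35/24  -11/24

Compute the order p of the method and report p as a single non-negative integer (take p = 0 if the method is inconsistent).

b = (35/24, -11/24)
c = (0, -12/11)
Σ b_i: 35/24·1 + (-11/24)·1 = 1 ✓
b·c: (-11/24)·(-12/11) = 1/2 ✓; 2 stages ⇒ order 2.

2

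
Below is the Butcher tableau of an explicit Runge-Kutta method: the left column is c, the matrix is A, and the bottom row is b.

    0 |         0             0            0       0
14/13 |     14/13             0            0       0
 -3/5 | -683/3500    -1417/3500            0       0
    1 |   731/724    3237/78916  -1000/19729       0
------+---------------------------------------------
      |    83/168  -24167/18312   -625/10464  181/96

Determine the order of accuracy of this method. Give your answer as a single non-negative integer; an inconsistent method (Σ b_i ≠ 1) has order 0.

b = (83/168, -24167/18312, -625/10464, 181/96)
c = (0, 14/13, -3/5, 1)
Ac = (0, 0, -109/250, 27/362)
Σ b_i: 83/168·1 + (-24167/18312)·1 + (-625/10464)·1 + 181/96·1 = 1 ✓
b·c: (-24167/18312)·14/13 + (-625/10464)·(-3/5) + 181/96·1 = 1/2 ✓
b·c²: (-24167/18312)·196/169 + (-625/10464)·9/25 + 181/96·1 = 1/3 ✓
b·Ac: (-625/10464)·(-109/250) + 181/96·27/362 = 1/6 ✓
b·c³: (-24167/18312)·2744/2197 + (-625/10464)·(-27/125) + 181/96·1 = 1/4 ✓
b·(c∘Ac): (-625/10464)·327/1250 + 181/96·27/362 = 1/8 ✓
b·Ac²: (-625/10464)·(-763/1625) + 181/96·69/2353 = 1/12 ✓
b·A²c: 181/96·4/181 = 1/24 ✓; 4 stages ⇒ order 4.

4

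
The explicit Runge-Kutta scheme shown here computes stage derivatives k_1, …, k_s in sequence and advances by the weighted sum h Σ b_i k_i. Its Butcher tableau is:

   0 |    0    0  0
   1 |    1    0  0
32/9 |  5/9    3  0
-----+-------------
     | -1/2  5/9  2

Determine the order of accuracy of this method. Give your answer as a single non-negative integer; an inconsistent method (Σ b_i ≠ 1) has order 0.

b = (-1/2, 5/9, 2)
c = (0, 1, 32/9)
Ac = (0, 0, 3)
Σ b_i: (-1/2)·1 + 5/9·1 + 2·1 = 37/18 ≠ 1 ⇒ order 0.

0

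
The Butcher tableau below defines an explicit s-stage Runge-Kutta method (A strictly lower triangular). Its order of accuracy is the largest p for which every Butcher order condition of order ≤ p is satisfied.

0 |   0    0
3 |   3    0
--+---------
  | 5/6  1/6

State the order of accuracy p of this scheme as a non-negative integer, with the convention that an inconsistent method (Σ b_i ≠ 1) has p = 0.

2

b = (5/6, 1/6)
c = (0, 3)
Σ b_i: 5/6·1 + 1/6·1 = 1 ✓
b·c: 1/6·3 = 1/2 ✓; 2 stages ⇒ order 2.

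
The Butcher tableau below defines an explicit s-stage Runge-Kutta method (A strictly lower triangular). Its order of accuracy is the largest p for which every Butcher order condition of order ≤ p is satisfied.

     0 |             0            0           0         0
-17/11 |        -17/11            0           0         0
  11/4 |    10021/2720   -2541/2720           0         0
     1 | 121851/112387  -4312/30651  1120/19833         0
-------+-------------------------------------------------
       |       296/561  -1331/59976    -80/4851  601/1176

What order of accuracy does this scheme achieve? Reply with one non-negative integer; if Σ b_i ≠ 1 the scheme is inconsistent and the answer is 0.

4

b = (296/561, -1331/59976, -80/4851, 601/1176)
c = (0, -17/11, 11/4, 1)
Ac = (0, 0, 231/160, 224/601)
Σ b_i: 296/561·1 + (-1331/59976)·1 + (-80/4851)·1 + 601/1176·1 = 1 ✓
b·c: (-1331/59976)·(-17/11) + (-80/4851)·11/4 + 601/1176·1 = 1/2 ✓
b·c²: (-1331/59976)·289/121 + (-80/4851)·121/16 + 601/1176·1 = 1/3 ✓
b·Ac: (-80/4851)·231/160 + 601/1176·224/601 = 1/6 ✓
b·c³: (-1331/59976)·(-4913/1331) + (-80/4851)·1331/64 + 601/1176·1 = 1/4 ✓
b·(c∘Ac): (-80/4851)·2541/640 + 601/1176·224/601 = 1/8 ✓
b·Ac²: (-80/4851)·(-357/160) + 601/1176·602/6611 = 1/12 ✓
b·A²c: 601/1176·49/601 = 1/24 ✓; 4 stages ⇒ order 4.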